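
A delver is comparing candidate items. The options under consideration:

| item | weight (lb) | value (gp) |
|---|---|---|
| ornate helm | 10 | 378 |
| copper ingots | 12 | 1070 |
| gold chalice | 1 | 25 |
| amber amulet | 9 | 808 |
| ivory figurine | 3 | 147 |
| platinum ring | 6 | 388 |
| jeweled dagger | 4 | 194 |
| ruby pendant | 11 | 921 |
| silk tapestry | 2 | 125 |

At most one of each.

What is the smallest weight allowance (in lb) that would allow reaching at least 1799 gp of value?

21

Minimise lb subject to total value ≥ 1799.
Taking copper ingots + amber amulet gives 1878 (≥ 1799) for 21 lb.
Any bundle with less than 21 lb falls short of 1799.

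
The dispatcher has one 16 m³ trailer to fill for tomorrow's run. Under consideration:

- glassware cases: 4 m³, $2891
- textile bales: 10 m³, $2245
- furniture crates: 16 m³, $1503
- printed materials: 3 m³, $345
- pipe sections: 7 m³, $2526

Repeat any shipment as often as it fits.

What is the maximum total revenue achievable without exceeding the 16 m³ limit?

11564

Density check — glassware cases 722.75, pipe sections 360.86, textile bales 224.50, printed materials 115.00 are the best per m³.
The ratio ordering already packs tightly: 4×glassware cases, 16 m³, 11564.
That's the maximum — no swap from here does better than 11564.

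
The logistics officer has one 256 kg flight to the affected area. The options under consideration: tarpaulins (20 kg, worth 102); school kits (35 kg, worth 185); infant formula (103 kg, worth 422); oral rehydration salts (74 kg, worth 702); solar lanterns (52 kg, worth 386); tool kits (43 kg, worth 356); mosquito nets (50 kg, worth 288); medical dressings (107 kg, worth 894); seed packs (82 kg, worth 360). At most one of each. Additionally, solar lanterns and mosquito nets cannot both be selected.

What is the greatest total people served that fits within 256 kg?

By people served per kg: oral rehydration salts 9.49, medical dressings 8.36, tool kits 8.28, solar lanterns 7.42 lead.
Greedy by ratio would take tarpaulins + oral rehydration salts + tool kits + medical dressings: 244 kg used, total 2054.
Replace tool kits with solar lanterns: the trade gains 30 net, giving 2084 at 253 kg.
An exhaustive check of the 512 subsets confirms 2084.

2084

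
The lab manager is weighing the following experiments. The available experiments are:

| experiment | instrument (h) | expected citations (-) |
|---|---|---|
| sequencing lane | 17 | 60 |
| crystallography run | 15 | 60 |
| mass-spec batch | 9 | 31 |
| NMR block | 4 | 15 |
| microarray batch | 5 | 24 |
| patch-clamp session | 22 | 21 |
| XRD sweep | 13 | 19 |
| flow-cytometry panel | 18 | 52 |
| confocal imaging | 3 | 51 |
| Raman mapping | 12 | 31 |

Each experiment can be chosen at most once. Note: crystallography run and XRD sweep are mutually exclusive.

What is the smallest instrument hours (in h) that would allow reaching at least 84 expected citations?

Need the lightest bundle worth ≥ 84.
NMR block + microarray batch + confocal imaging reaches 90 using 12 h.
No combination under 12 h hits 84.

12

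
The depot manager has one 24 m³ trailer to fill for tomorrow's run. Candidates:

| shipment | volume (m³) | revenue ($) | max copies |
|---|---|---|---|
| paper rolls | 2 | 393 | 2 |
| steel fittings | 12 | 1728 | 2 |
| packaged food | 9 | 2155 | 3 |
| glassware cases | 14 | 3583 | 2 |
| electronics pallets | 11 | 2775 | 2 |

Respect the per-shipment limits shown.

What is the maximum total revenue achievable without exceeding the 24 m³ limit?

5943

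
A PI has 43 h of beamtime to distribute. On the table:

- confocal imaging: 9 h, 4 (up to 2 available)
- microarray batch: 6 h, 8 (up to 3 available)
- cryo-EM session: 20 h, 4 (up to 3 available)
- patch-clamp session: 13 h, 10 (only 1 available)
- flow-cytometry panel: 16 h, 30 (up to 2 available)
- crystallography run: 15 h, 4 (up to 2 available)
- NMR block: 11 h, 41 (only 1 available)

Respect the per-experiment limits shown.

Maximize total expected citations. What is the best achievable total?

101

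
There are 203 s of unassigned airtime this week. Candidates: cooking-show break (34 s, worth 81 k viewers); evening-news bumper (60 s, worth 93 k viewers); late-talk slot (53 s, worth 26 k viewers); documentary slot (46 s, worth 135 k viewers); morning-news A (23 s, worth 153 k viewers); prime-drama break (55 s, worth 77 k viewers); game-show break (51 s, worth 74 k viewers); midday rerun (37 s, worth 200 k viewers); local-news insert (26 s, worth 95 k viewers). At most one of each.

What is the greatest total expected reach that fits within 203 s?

676

Filling by ratio: cooking-show break + documentary slot + morning-news A + midday rerun + local-news insert for 664, with 37 s left unused.
Dropping cooking-show break frees 34 s; slotting in evening-news bumper (60 s) lifts the total to 676 at 192 s.
Every other selection either busts 203 s or fails to beat 676.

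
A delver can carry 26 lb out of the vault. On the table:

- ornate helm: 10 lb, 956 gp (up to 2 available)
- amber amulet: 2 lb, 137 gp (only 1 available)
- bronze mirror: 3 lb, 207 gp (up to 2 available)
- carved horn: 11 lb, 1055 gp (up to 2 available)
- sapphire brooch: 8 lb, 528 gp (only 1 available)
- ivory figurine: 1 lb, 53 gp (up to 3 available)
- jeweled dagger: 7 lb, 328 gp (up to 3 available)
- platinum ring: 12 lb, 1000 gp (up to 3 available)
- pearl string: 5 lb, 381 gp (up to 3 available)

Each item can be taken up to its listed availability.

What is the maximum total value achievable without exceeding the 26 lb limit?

Taking the top-ratio items first gives bronze mirror + 2×carved horn + ivory figurine for 2370 (26 lb).
A better packing is ornate helm + carved horn + pearl string: 26 lb, total 2392.
No other feasible combination exceeds 2392.

2392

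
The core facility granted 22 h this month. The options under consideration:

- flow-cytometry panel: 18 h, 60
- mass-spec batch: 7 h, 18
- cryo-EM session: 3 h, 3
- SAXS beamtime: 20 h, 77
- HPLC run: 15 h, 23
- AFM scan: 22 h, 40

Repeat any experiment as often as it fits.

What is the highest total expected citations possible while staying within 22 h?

77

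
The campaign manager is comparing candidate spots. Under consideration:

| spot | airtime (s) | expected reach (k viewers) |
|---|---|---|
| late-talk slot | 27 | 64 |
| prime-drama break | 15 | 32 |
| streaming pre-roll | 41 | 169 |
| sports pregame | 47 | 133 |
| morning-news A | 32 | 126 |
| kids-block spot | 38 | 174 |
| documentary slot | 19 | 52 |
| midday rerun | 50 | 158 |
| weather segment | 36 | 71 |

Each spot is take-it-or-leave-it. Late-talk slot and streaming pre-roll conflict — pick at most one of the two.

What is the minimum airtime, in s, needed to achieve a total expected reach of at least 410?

111

Minimise s subject to total expected reach ≥ 410.
Taking streaming pre-roll + morning-news A + kids-block spot gives 469 (≥ 410) for 111 s.
No combination under 111 s hits 410.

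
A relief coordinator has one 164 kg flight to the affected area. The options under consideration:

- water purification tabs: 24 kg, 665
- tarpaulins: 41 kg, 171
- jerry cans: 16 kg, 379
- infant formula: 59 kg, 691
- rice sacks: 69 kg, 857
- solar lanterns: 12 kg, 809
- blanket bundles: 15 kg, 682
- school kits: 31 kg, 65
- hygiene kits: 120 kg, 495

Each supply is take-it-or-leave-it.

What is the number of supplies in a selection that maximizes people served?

5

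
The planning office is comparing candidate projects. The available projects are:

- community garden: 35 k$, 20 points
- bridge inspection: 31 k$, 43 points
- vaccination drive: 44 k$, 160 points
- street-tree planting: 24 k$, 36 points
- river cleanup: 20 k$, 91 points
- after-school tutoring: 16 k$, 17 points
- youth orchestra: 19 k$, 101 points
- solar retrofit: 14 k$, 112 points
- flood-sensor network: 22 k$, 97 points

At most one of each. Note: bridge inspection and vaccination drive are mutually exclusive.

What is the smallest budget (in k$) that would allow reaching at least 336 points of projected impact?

75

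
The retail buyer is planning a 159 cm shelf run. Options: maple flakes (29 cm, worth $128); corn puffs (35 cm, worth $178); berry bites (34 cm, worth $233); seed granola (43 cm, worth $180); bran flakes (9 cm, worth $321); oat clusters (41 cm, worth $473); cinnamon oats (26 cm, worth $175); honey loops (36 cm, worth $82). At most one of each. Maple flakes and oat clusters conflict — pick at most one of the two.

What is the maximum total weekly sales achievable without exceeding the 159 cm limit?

1382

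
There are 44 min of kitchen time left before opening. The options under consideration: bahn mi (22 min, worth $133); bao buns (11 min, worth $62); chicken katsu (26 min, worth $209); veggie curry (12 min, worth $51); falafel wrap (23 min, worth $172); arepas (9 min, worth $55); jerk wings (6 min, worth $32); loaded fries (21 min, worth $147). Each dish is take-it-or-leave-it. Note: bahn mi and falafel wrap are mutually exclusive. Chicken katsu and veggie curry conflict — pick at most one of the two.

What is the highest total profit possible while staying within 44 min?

319

Filling by ratio: chicken katsu + arepas + jerk wings for 296, with 3 min left unused.
But falafel wrap + loaded fries fits in 44 min and reaches 319.
The closest alternative, bao buns + chicken katsu + jerk wings, reaches only 303.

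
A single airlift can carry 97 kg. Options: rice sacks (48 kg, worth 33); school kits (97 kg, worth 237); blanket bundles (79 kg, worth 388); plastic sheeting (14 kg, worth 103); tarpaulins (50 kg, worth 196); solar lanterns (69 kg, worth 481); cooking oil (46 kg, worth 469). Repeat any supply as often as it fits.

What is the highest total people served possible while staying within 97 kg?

The ratio ordering already packs tightly: 2×cooking oil, 92 kg, 938.

938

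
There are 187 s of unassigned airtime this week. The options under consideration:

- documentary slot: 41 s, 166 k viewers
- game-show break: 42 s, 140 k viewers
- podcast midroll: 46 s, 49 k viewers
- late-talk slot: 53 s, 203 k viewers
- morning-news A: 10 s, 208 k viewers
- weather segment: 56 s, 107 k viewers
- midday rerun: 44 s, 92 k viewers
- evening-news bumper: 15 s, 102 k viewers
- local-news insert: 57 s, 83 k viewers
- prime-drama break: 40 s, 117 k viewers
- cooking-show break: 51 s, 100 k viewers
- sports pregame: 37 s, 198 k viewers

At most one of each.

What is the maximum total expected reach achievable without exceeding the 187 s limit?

931

By expected reach per s: morning-news A 20.80, evening-news bumper 6.80, sports pregame 5.35, documentary slot 4.05 lead.
Greedy by ratio would take documentary slot + late-talk slot + morning-news A + evening-news bumper + sports pregame: 156 s used, total 877.
The 53 s tied up in late-talk slot is better spent on game-show break + prime-drama break — total rises to 931 (185 s).
That's the maximum — no swap from here does better than 931.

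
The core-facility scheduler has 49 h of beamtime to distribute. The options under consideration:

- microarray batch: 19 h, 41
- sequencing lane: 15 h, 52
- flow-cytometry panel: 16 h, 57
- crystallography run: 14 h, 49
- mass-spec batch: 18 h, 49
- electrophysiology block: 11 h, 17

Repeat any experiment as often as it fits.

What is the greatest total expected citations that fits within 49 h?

Density check — flow-cytometry panel 3.56, crystallography run 3.50, sequencing lane 3.47, mass-spec batch 2.72 are the best per h.
Best packing: 3×flow-cytometry panel — 48 h, 171 total.
Nothing else within 49 h beats 171.

171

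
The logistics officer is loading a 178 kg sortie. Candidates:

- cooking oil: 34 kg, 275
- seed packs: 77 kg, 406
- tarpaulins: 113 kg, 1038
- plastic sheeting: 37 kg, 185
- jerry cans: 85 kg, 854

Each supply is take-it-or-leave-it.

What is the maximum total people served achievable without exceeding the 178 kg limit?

1314

The ratio ordering already packs tightly: cooking oil + plastic sheeting + jerry cans, 156 kg, 1314.
Runner-up cooking oil + tarpaulins tops out at 1313.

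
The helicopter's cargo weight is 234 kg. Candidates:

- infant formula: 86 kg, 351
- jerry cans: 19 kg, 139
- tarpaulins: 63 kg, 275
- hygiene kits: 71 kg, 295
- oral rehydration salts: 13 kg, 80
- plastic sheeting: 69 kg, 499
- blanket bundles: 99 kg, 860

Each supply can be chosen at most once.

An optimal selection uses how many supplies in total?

The maximum people served within 234 kg is 1634.
tarpaulins + plastic sheeting + blanket bundles hits 1634 at 231 kg.
Every optimal selection uses 3 supplies.

3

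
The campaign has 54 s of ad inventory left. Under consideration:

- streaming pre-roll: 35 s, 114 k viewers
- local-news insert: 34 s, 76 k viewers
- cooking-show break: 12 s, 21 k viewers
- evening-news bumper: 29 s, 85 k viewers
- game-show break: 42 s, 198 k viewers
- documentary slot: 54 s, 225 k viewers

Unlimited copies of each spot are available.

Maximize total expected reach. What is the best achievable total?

225

Density check — game-show break 4.71, documentary slot 4.17, streaming pre-roll 3.26, evening-news bumper 2.93 are the best per s.
Greedy by ratio would take cooking-show break + game-show break: 54 s used, total 219.
Dropping cooking-show break and game-show break frees 54 s; slotting in documentary slot (54 s) lifts the total to 225 at 54 s.
Nothing else within 54 s beats 225.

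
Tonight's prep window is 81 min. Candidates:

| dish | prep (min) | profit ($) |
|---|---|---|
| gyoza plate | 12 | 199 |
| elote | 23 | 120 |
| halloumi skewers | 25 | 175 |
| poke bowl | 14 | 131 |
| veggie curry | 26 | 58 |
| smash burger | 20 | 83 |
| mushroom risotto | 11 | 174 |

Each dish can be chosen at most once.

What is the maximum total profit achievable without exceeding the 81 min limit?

707

The ratio heuristic lands on gyoza plate + halloumi skewers + poke bowl + mushroom risotto (679) but leaves 19 min idle.
Dropping halloumi skewers frees 25 min; slotting in elote + smash burger (43 min) lifts the total to 707 at 80 min.
The closest alternative, gyoza plate + halloumi skewers + poke bowl + mushroom risotto, reaches only 679.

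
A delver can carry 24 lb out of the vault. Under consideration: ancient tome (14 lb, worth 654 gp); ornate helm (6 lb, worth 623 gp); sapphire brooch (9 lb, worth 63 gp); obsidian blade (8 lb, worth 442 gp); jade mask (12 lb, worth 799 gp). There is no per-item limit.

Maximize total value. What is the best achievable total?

2492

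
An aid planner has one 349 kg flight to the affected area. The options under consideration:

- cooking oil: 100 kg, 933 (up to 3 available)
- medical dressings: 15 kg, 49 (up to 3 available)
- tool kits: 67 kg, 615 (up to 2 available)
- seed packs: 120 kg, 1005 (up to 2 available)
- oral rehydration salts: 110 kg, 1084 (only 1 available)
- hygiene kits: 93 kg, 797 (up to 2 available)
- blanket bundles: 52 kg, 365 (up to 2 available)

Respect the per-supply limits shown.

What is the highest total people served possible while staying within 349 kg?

Taking the top-ratio supplies first gives 2×cooking oil + 2×medical dressings + oral rehydration salts for 3048 (340 kg).
The 130 kg tied up in cooking oil and 2×medical dressings is better spent on 2×tool kits — total rises to 3247 (344 kg).
No other feasible combination exceeds 3247.

3247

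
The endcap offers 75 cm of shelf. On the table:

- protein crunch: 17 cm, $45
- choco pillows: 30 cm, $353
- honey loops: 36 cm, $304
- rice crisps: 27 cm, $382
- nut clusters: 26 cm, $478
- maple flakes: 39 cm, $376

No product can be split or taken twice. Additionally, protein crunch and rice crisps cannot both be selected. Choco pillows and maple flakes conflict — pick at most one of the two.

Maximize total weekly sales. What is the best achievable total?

876

By weekly sales per cm: nut clusters 18.38, rice crisps 14.15, choco pillows 11.77, maple flakes 9.64 lead.
Taking protein crunch + choco pillows + nut clusters: 73 cm used, 876 in weekly sales.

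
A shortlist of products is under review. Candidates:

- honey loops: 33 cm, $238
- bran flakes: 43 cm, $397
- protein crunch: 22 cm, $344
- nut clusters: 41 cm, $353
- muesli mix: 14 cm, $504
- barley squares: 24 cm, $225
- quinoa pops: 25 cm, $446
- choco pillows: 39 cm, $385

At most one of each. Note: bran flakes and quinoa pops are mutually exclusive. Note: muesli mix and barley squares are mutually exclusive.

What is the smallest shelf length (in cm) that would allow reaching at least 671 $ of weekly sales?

36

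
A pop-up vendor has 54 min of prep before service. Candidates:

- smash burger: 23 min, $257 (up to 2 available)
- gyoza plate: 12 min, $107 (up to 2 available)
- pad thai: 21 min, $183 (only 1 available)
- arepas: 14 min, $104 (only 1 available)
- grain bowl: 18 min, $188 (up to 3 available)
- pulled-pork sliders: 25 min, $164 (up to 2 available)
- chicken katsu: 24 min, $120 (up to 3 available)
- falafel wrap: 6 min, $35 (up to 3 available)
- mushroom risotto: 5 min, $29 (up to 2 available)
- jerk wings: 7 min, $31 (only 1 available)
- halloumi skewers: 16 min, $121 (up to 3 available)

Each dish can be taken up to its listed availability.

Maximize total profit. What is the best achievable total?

564

Taking the top-ratio dishes first gives 2×smash burger + falafel wrap for 549 (52 min).
Replace 2×smash burger and falafel wrap with 3×grain bowl: the trade gains 15 net, giving 564 at 54 min.
That's the maximum — no swap from here does better than 564.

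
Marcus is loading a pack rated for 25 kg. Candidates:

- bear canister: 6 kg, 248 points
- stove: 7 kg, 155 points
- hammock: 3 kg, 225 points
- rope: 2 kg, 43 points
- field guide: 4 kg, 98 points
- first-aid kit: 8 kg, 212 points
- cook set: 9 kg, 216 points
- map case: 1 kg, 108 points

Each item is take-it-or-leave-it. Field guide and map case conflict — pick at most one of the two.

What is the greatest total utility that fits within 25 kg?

948

By utility per kg: map case 108.00, hammock 75.00, bear canister 41.33 lead.
Bear canister + stove + hammock + first-aid kit + map case uses 25 of the 25 kg and totals 948.
The closest alternative, bear canister + stove + hammock + cook set, reaches only 844.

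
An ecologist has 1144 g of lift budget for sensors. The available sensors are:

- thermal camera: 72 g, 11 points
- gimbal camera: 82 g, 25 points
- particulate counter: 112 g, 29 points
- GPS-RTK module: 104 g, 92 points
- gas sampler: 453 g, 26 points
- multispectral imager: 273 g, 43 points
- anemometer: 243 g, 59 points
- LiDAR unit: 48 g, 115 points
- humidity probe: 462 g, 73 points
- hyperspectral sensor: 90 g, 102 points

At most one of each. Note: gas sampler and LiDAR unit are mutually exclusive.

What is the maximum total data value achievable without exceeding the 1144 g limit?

495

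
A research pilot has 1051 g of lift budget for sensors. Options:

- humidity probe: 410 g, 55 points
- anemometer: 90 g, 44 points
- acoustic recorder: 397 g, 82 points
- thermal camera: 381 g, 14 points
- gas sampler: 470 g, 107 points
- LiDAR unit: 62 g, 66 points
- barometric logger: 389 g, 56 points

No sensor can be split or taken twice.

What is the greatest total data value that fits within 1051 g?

Best packing: anemometer + acoustic recorder + gas sampler + LiDAR unit — 1019 g, 299 total.

299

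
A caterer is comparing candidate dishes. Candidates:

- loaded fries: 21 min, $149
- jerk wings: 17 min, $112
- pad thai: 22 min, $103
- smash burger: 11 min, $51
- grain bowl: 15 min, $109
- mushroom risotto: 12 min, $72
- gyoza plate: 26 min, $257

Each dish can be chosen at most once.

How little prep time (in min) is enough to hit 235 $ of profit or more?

Need the lightest bundle worth ≥ 235.
gyoza plate reaches 257 using 26 min.
Any bundle with less than 26 min falls short of 235.

26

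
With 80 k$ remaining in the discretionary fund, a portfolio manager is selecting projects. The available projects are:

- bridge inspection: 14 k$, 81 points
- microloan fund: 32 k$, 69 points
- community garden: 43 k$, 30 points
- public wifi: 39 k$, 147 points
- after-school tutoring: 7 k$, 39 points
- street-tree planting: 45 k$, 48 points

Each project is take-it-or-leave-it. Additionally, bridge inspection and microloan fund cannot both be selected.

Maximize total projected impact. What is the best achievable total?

267

By projected impact per k$: bridge inspection 5.79, after-school tutoring 5.57, public wifi 3.77, microloan fund 2.16 lead.
Bridge inspection + public wifi + after-school tutoring uses 60 of the 80 k$ and totals 267.
Runner-up microloan fund + public wifi + after-school tutoring tops out at 255.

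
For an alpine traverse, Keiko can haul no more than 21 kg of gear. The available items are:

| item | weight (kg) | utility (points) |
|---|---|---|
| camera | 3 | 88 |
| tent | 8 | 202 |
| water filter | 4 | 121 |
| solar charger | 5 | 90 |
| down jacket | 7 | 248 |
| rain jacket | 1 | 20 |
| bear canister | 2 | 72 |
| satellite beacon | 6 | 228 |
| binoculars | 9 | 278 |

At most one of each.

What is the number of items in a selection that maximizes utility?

5

Optimal total is 705.
One optimal bundle: camera + water filter + down jacket + rain jacket + satellite beacon (21 kg).
All optima have 5 items.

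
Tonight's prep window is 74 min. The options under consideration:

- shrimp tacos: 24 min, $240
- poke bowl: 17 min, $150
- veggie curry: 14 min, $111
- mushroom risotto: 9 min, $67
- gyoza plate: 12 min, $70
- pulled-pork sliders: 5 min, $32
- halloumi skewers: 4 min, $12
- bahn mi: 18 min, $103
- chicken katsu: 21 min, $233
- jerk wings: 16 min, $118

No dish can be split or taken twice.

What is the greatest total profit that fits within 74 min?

693

Ranking by ratio (profit/min): chicken katsu 11.10, shrimp tacos 10.00, poke bowl 8.82.
Greedy by ratio would take shrimp tacos + poke bowl + mushroom risotto + chicken katsu: 71 min used, total 690.
Dropping mushroom risotto frees 9 min; slotting in gyoza plate (12 min) lifts the total to 693 at 74 min.
Runner-up shrimp tacos + poke bowl + mushroom risotto + chicken katsu tops out at 690.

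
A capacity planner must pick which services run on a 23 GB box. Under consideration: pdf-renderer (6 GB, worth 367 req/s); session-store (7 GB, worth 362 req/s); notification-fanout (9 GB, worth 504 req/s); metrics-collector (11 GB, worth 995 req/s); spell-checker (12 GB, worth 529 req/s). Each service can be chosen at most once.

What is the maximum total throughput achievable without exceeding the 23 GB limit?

The ratio heuristic lands on pdf-renderer + metrics-collector (1362) but leaves 6 GB idle.
The 6 GB tied up in pdf-renderer is better spent on spell-checker — total rises to 1524 (23 GB).

1524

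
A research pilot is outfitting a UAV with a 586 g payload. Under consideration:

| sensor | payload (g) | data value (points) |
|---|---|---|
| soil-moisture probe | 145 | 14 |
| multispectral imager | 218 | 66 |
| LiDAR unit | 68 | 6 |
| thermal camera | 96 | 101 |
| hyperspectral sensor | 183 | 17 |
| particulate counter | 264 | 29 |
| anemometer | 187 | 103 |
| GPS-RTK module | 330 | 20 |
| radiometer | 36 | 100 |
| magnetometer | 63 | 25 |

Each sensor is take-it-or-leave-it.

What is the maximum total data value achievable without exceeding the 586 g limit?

370

A density-first pass picks soil-moisture probe + thermal camera + anemometer + radiometer + magnetometer — 343 at 527 g.
Dropping soil-moisture probe and magnetometer frees 208 g; slotting in multispectral imager (218 g) lifts the total to 370 at 537 g.
The closest alternative, thermal camera + hyperspectral sensor + anemometer + radiometer + magnetometer, reaches only 346.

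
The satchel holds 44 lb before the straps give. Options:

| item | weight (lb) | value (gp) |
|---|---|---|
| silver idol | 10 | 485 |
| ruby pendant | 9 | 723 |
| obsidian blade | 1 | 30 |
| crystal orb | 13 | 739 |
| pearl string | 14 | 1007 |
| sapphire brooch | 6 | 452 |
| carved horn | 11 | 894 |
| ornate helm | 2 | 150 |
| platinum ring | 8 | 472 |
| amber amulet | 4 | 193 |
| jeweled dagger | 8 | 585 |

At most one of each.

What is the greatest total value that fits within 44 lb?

3359

Ranking by ratio (value/lb): carved horn 81.27, ruby pendant 80.33, sapphire brooch 75.33, ornate helm 75.00.
A density-first pass picks ruby pendant + sapphire brooch + carved horn + ornate helm + platinum ring + jeweled dagger — 3276 at 44 lb.
Replace sapphire brooch and platinum ring with pearl string: the trade gains 83 net, giving 3359 at 44 lb.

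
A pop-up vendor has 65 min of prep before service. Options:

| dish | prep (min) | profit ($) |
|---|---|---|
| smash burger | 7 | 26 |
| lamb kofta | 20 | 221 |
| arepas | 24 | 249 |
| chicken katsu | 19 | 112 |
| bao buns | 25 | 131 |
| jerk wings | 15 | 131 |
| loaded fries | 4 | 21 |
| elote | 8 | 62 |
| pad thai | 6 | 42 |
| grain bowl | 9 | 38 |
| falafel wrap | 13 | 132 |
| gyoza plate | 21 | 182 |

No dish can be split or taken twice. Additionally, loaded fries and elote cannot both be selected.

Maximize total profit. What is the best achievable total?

664

Lamb kofta + arepas + elote + falafel wrap uses 65 of the 65 min and totals 664.
Every other selection either busts 65 min or breaks a pairing rule or fails to beat 664.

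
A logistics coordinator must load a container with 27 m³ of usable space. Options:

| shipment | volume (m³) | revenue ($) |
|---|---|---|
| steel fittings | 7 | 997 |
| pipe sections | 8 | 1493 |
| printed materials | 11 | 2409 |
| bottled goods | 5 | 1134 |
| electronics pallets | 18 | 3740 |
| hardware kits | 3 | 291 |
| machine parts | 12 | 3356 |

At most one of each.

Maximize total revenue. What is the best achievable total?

The ratio heuristic lands on pipe sections + bottled goods + machine parts (5983) but leaves 2 m³ idle.
Dropping pipe sections and bottled goods frees 13 m³; slotting in printed materials + hardware kits (14 m³) lifts the total to 6056 at 26 m³.
Runner-up pipe sections + bottled goods + machine parts tops out at 5983.

6056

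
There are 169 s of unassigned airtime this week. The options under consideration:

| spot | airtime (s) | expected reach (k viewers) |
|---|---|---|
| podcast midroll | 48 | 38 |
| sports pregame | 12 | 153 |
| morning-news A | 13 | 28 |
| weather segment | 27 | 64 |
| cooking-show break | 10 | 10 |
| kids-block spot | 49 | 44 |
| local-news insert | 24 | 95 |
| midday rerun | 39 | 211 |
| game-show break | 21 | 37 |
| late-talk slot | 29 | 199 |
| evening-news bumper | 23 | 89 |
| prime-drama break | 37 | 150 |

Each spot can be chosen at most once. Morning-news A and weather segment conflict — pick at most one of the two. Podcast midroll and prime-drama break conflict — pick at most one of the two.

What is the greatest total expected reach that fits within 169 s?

Sports pregame + local-news insert + midday rerun + late-talk slot + evening-news bumper + prime-drama break uses 164 of the 169 s and totals 897.
The closest alternative, sports pregame + weather segment + local-news insert + midday rerun + late-talk slot + prime-drama break, reaches only 872.

897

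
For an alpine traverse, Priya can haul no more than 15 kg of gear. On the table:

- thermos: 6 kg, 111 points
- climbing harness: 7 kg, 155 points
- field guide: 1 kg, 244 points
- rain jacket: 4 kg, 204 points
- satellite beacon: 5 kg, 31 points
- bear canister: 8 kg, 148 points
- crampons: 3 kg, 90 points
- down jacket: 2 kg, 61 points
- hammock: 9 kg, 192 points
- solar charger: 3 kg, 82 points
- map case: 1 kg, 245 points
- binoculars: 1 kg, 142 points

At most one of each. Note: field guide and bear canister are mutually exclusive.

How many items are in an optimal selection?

Best achievable utility is 1068.
field guide + rain jacket + crampons + down jacket + solar charger + map case + binoculars hits 1068 at 15 kg.
All optima have 7 items.

7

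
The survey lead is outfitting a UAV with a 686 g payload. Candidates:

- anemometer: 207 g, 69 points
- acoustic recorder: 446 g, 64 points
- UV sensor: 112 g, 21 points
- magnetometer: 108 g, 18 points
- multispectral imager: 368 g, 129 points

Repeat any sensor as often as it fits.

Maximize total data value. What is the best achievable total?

216

Anemometer + magnetometer + multispectral imager uses 683 of the 686 g and totals 216.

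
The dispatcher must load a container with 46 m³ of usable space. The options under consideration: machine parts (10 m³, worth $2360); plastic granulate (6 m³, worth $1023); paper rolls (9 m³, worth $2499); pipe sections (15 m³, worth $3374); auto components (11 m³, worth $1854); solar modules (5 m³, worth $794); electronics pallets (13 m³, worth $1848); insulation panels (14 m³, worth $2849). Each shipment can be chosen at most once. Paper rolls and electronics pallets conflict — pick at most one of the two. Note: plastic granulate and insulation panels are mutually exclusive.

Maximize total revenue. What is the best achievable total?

10087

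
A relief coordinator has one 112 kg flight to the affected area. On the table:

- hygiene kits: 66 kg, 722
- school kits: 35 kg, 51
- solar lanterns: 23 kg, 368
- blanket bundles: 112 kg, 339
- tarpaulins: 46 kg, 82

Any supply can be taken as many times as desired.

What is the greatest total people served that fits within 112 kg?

1472

By people served per kg: solar lanterns 16.00, hygiene kits 10.94, blanket bundles 3.03 lead.
4×solar lanterns uses 92 of the 112 kg and totals 1472.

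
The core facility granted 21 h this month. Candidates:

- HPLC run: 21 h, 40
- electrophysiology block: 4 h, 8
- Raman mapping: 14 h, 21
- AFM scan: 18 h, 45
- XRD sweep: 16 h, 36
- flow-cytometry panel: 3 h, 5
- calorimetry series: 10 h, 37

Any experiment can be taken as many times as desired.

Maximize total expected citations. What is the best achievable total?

Taking 2×calorimetry series: 20 h used, 74 in expected citations.

74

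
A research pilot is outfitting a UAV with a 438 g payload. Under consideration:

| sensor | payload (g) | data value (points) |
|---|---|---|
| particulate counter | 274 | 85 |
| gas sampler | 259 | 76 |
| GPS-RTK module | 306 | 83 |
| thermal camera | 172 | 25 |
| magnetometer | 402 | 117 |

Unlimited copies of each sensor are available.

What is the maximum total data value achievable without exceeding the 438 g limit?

117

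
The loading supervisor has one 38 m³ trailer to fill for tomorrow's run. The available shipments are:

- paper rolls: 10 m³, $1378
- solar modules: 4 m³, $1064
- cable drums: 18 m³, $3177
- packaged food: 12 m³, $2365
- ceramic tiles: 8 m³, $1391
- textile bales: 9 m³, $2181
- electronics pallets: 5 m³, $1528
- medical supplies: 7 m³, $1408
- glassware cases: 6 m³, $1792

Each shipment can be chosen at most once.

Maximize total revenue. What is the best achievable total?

8930

The ratio heuristic lands on solar modules + textile bales + electronics pallets + medical supplies + glassware cases (7973) but leaves 7 m³ idle.
Dropping medical supplies frees 7 m³; slotting in packaged food (12 m³) lifts the total to 8930 at 36 m³.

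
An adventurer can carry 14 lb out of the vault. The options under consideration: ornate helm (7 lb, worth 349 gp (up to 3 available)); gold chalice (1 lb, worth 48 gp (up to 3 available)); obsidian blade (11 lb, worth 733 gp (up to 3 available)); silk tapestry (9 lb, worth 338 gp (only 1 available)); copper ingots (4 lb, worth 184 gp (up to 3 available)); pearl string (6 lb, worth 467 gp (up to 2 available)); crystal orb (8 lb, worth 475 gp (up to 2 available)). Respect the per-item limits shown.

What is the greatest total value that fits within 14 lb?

1030

2×gold chalice + 2×pearl string uses 14 of the 14 lb and totals 1030.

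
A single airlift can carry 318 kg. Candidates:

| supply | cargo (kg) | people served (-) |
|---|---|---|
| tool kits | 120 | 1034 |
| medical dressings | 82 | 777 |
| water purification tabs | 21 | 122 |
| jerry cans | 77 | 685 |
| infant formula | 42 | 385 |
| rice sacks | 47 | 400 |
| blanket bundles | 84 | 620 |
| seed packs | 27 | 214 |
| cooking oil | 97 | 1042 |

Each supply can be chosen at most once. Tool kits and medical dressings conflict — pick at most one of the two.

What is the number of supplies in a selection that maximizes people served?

Best achievable people served is 2940.
medical dressings + water purification tabs + infant formula + rice sacks + seed packs + cooking oil hits 2940 at 316 kg.
All optima have 6 supplies.

6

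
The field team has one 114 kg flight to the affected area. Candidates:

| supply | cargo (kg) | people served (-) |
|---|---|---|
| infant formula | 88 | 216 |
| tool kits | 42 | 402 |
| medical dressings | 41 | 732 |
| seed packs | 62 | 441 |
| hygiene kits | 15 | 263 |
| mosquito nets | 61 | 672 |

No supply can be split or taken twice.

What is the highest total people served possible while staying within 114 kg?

Filling by ratio: tool kits + medical dressings + hygiene kits for 1397, with 16 kg left unused.
The 57 kg tied up in tool kits and hygiene kits is better spent on mosquito nets — total rises to 1404 (102 kg).
That's the maximum — no swap from here does better than 1404.

1404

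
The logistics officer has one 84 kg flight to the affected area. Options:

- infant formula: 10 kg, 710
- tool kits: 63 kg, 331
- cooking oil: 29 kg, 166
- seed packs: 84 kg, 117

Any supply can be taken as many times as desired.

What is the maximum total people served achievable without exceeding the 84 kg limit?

5680

Best packing: 8×infant formula — 80 kg, 5680 total.
Nothing else within 84 kg beats 5680.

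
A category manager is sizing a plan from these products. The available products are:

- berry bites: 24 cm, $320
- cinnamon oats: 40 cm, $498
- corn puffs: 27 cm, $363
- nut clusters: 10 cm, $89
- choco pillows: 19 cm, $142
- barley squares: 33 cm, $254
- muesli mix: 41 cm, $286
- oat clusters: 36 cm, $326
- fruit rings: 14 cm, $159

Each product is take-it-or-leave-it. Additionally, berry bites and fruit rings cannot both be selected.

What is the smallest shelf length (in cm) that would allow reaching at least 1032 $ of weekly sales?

91

Minimise cm subject to total weekly sales ≥ 1032.
berry bites + cinnamon oats + corn puffs: 1181 weekly sales at 91 cm.
Any bundle with less than 91 cm falls short of 1032.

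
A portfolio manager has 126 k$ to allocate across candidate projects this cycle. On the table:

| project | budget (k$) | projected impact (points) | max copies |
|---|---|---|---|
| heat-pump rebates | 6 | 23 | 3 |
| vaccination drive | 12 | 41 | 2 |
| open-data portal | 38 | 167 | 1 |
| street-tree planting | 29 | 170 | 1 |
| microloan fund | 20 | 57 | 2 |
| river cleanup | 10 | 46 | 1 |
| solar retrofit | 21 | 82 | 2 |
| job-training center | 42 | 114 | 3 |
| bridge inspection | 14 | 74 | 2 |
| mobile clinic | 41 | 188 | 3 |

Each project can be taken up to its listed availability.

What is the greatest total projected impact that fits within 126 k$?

621

Ranking by ratio (projected impact/k$): street-tree planting 5.86, bridge inspection 5.29, river cleanup 4.60.
The ratio ordering already packs tightly: 3×heat-pump rebates + street-tree planting + river cleanup + 2×bridge inspection + mobile clinic, 126 k$, 621.
No other feasible combination exceeds 621.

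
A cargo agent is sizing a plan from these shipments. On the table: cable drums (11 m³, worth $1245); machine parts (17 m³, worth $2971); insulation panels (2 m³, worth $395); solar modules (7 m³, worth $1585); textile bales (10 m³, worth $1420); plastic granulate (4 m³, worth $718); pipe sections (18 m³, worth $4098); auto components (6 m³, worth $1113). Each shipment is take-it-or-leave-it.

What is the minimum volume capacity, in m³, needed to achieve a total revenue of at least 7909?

37

Look for the lowest-volume combination reaching 7909.
insulation panels + solar modules + plastic granulate + pipe sections + auto components reaches 7909 using 37 m³.
Below 37 m³ the best achievable stays under 7909.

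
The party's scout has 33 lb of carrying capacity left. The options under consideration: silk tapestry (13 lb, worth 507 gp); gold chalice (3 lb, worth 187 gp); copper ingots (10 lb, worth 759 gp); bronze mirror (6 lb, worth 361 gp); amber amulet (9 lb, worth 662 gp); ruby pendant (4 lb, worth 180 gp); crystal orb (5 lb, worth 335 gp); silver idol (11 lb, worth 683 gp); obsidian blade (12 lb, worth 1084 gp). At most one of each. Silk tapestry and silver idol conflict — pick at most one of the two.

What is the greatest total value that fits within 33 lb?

Ranking by ratio (value/lb): obsidian blade 90.33, copper ingots 75.90, amber amulet 73.56, crystal orb 67.00.
Taking the top-ratio items first gives copper ingots + amber amulet + obsidian blade for 2505 (31 lb).
Replace amber amulet with bronze mirror + crystal orb: the trade gains 34 net, giving 2539 at 33 lb.

2539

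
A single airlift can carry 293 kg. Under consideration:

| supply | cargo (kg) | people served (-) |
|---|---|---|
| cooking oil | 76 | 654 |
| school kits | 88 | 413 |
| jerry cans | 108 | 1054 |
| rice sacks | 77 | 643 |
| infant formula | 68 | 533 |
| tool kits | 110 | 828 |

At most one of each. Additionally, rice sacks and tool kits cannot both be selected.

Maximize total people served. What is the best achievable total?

Greedy by ratio would take cooking oil + jerry cans + rice sacks: 261 kg used, total 2351.
Replace cooking oil and rice sacks with infant formula + tool kits: the trade gains 64 net, giving 2415 at 286 kg.

2415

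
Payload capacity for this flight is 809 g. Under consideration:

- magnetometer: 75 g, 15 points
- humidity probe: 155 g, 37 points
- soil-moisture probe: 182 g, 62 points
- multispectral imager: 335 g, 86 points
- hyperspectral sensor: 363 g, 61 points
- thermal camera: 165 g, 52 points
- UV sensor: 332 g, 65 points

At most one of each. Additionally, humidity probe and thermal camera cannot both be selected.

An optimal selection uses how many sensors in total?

Best achievable data value is 215.
One optimal bundle: magnetometer + soil-moisture probe + multispectral imager + thermal camera (757 g).
Any selection reaching 215 contains exactly 4 sensors.

4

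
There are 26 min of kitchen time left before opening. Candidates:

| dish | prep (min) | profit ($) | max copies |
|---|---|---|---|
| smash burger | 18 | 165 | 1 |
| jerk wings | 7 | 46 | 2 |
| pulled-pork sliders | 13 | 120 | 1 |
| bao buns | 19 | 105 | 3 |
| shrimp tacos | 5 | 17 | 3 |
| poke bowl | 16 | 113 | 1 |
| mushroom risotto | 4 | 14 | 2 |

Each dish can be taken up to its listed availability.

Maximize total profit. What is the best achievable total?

Greedy by ratio would take jerk wings + pulled-pork sliders + mushroom risotto: 24 min used, total 180.
The 17 min tied up in pulled-pork sliders and mushroom risotto is better spent on smash burger — total rises to 211 (25 min).

211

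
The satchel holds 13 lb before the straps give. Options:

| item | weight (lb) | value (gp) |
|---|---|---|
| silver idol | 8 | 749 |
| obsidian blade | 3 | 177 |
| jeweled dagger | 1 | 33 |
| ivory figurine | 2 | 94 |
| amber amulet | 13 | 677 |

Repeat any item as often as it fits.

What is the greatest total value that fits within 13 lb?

The ratio ordering already packs tightly: silver idol + obsidian blade + ivory figurine, 13 lb, 1020.
No other feasible combination exceeds 1020.

1020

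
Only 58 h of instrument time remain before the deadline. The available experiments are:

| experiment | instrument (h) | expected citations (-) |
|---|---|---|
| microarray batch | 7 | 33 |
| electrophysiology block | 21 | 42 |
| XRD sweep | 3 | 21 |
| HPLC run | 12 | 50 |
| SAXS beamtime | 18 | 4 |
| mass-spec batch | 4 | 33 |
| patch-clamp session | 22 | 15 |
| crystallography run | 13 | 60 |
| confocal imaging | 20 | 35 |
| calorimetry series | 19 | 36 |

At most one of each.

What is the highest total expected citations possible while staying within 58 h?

233

The ratio ordering already packs tightly: microarray batch + XRD sweep + HPLC run + mass-spec batch + crystallography run + calorimetry series, 58 h, 233.
No other feasible combination exceeds 233.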